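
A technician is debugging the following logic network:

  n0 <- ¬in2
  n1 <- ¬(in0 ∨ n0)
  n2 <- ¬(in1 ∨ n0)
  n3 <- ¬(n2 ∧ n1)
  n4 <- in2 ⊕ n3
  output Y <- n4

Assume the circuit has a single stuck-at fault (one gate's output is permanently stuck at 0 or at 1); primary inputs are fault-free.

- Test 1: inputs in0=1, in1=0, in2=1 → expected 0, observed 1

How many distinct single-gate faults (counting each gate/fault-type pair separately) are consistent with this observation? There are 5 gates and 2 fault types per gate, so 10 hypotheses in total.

3

Fault-free: n0=0, n1=0, n2=1, n3=1, n4=0 → 0. Observed 1.
  n0 stuck-at-0: output 0 ✗
  n0 stuck-at-1: output 0 ✗
  n1 stuck-at-0: output 0 ✗
  n1 stuck-at-1: output 1 ✓
  n2 stuck-at-0: output 0 ✗
  n2 stuck-at-1: output 0 ✗
  n3 stuck-at-0: output 1 ✓
  n3 stuck-at-1: output 0 ✗
  n4 stuck-at-0: output 0 ✗
  n4 stuck-at-1: output 1 ✓
Consistent faults: {n1 stuck-at-1, n3 stuck-at-0, n4 stuck-at-1} — 3 in all.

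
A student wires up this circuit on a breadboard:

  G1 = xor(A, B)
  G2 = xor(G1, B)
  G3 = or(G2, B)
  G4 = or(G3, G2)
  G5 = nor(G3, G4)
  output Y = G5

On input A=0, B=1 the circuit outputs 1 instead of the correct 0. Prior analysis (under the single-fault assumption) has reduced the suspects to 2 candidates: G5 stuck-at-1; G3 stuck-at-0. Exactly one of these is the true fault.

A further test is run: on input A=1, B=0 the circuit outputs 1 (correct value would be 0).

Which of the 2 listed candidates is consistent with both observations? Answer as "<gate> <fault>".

Evaluate each candidate on input A=1, B=0:
  G5 stuck-at-1: G1=1, G2=1, G3=1, G4=1, G5=1 [stuck-at-1] → 1 — matches
  G3 stuck-at-0: G1=1, G2=1, G3=0 [stuck-at-0], G4=1, G5=0 → 0 — eliminated
Only G5 stuck-at-1 reproduces the observed 1.

G5 stuck-at-1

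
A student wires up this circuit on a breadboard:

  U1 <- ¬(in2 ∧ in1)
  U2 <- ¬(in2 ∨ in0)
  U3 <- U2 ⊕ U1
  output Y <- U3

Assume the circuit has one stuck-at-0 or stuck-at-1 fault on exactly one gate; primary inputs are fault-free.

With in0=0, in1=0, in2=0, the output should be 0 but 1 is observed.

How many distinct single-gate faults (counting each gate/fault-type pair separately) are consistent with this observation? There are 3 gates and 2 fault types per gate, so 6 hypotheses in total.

Fault-free: U1=1, U2=1, U3=0 → 0. Observed 1.
  U1 stuck-at-0: output 1 ✓
  U1 stuck-at-1: output 0 ✗
  U2 stuck-at-0: output 1 ✓
  U2 stuck-at-1: output 0 ✗
  U3 stuck-at-0: output 0 ✗
  U3 stuck-at-1: output 1 ✓
Consistent faults: {U1 stuck-at-0, U2 stuck-at-0, U3 stuck-at-1} — 3 in all.

3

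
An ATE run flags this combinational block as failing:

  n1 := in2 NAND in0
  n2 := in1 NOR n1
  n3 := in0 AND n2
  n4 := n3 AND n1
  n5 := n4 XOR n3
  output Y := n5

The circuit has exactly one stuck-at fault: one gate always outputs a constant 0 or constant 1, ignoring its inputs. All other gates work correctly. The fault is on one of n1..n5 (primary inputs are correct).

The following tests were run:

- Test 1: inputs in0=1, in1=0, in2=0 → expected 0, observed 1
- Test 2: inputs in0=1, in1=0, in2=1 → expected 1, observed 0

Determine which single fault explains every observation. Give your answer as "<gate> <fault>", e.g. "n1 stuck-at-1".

n4 stuck-at-1

Fault-free values for test 1 (in0=1, in1=0, in2=0): n1=1, n2=0, n3=0, n4=0, n5=0, giving Y=0. Observed 1.
Test 1: faults giving observed 1 are {n1 stuck-at-0, n4 stuck-at-1, n5 stuck-at-1}.
Test 2 (in0=1, in1=0, in2=1): fault-free n1=0, n2=1, n3=1, n4=0, n5=1 → 1; observed 0. Eliminates n1 stuck-at-0, n5 stuck-at-1.
Only n4 stuck-at-1 is consistent with every test.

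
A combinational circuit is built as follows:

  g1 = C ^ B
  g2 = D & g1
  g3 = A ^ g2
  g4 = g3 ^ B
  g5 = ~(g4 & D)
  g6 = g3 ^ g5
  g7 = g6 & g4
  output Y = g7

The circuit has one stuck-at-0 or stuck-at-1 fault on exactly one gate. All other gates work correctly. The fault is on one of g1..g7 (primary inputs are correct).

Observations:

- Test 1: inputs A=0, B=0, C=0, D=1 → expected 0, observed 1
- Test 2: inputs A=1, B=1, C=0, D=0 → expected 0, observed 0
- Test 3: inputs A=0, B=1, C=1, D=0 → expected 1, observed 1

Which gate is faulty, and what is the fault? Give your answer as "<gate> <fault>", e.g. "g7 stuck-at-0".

g1 stuck-at-1

Fault-free values for test 1 (A=0, B=0, C=0, D=1): g1=0, g2=0, g3=0, g4=0, g5=1, g6=1, g7=0, giving Y=0. Observed 1.
Test 1: faults giving observed 1 are {g1 stuck-at-1, g2 stuck-at-1, g3 stuck-at-1, g7 stuck-at-1}.
Test 2 (A=1, B=1, C=0, D=0): fault-free g1=1, g2=0, g3=1, g4=0, g5=1, g6=0, g7=0 → 0; observed 0. Eliminates g2 stuck-at-1, g7 stuck-at-1.
Test 3 (A=0, B=1, C=1, D=0): fault-free g1=0, g2=0, g3=0, g4=1, g5=1, g6=1, g7=1 → 1; observed 1. Eliminates g3 stuck-at-1.
Only g1 stuck-at-1 is consistent with every test.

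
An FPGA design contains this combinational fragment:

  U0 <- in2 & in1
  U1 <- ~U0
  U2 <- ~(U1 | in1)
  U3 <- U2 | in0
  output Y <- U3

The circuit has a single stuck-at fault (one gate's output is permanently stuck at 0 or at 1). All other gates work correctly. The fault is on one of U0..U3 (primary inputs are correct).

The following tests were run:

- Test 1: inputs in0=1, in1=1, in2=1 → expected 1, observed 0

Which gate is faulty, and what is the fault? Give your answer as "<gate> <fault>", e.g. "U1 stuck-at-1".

Fault-free values for test 1 (in0=1, in1=1, in2=1): U0=1, U1=0, U2=0, U3=1, giving Y=1. Observed 0.
Test 1: faults giving observed 0 are {U3 stuck-at-0}.
Only U3 stuck-at-0 is consistent with every test.

U3 stuck-at-0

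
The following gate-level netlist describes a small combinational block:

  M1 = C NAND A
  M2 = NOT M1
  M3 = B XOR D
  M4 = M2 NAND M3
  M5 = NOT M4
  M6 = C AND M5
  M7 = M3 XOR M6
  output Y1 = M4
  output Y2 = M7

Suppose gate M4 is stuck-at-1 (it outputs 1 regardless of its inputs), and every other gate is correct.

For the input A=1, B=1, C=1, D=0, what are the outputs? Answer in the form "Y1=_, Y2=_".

Propagate with M4 forced: M1=0, M2=1, M3=1, M4=1 [stuck-at-1], M5=0, M6=0, M7=1.
So the outputs are Y1=1, Y2=1. (Without the fault they would be Y1=0, Y2=0.)

Y1=1, Y2=1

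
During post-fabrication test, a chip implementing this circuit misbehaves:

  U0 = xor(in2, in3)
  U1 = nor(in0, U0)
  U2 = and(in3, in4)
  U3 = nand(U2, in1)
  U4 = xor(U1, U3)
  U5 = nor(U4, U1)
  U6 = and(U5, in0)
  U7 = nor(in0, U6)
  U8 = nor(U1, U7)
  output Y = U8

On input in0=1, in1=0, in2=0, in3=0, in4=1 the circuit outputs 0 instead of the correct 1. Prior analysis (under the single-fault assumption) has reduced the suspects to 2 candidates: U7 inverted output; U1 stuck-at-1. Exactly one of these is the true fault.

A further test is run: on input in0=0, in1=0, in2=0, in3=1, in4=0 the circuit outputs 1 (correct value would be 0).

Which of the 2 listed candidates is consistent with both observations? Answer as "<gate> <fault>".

Evaluate each candidate on input in0=0, in1=0, in2=0, in3=1, in4=0:
  U7 inverted output: U0=1, U1=0, U2=0, U3=1, U4=1, U5=0, U6=0, U7=0 [inverted output], U8=1 → 1 — matches
  U1 stuck-at-1: U0=1, U1=1 [stuck-at-1], U2=0, U3=1, U4=0, U5=0, U6=0, U7=1, U8=0 → 0 — eliminated
Only U7 inverted output reproduces the observed 1.

U7 inverted output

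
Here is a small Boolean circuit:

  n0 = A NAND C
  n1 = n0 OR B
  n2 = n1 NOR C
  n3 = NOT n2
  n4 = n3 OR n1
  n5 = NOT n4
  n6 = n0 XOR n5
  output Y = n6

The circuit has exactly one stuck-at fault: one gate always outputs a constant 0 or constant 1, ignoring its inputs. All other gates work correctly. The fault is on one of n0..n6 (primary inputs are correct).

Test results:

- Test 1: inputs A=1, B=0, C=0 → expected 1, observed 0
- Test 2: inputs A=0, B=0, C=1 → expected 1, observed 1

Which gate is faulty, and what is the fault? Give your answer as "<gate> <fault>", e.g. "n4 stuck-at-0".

Fault-free values for test 1 (A=1, B=0, C=0): n0=1, n1=1, n2=0, n3=1, n4=1, n5=0, n6=1, giving Y=1. Observed 0.
Test 1: faults giving observed 0 are {n1 stuck-at-0, n4 stuck-at-0, n5 stuck-at-1, n6 stuck-at-0}.
Test 2 (A=0, B=0, C=1): fault-free n0=1, n1=1, n2=0, n3=1, n4=1, n5=0, n6=1 → 1; observed 1. Eliminates n4 stuck-at-0, n5 stuck-at-1, n6 stuck-at-0.
Only n1 stuck-at-0 is consistent with every test.

n1 stuck-at-0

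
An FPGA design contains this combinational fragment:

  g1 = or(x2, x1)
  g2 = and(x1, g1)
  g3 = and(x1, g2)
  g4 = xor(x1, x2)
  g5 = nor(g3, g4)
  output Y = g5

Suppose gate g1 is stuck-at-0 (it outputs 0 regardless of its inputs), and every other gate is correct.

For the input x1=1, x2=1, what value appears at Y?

Propagate with g1 forced: g1=0 [stuck-at-0], g2=0, g3=0, g4=0, g5=1.
So Y = 1. (Without the fault it would be 0.)

1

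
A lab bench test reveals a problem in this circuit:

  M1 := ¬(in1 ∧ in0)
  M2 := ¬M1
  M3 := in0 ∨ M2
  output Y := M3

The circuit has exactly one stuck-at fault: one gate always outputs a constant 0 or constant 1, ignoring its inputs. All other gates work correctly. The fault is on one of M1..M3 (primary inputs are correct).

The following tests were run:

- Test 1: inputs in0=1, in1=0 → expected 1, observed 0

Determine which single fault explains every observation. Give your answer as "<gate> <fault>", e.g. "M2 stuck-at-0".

Fault-free values for test 1 (in0=1, in1=0): M1=1, M2=0, M3=1, giving Y=1. Observed 0.
Test 1: faults giving observed 0 are {M3 stuck-at-0}.
Only M3 stuck-at-0 is consistent with every test.

M3 stuck-at-0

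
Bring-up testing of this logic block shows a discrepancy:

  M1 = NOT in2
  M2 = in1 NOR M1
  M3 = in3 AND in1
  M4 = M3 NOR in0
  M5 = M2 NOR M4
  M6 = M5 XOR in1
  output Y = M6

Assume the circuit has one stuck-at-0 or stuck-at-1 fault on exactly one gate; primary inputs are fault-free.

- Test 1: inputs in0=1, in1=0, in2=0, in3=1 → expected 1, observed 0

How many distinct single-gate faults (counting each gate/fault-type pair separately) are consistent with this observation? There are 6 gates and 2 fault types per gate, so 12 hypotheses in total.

5

Fault-free: M1=1, M2=0, M3=0, M4=0, M5=1, M6=1 → 1. Observed 0.
  M1 stuck-at-0: output 0 ✓
  M1 stuck-at-1: output 1 ✗
  M2 stuck-at-0: output 1 ✗
  M2 stuck-at-1: output 0 ✓
  M3 stuck-at-0: output 1 ✗
  M3 stuck-at-1: output 1 ✗
  M4 stuck-at-0: output 1 ✗
  M4 stuck-at-1: output 0 ✓
  M5 stuck-at-0: output 0 ✓
  M5 stuck-at-1: output 1 ✗
  M6 stuck-at-0: output 0 ✓
  M6 stuck-at-1: output 1 ✗
Consistent faults: {M1 stuck-at-0, M2 stuck-at-1, M4 stuck-at-1, M5 stuck-at-0, M6 stuck-at-0} — 5 in all.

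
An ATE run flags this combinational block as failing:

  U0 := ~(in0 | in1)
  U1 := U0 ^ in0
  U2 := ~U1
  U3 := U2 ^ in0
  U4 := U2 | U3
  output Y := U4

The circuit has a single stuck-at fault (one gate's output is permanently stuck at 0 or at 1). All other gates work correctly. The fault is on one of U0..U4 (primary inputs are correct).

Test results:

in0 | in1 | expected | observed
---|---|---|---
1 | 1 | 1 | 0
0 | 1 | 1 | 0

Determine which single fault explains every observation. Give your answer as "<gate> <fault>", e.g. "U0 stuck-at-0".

U4 stuck-at-0

Fault-free values for test 1 (in0=1, in1=1): U0=0, U1=1, U2=0, U3=1, U4=1, giving Y=1. Observed 0.
Test 1: faults giving observed 0 are {U3 stuck-at-0, U4 stuck-at-0}.
Test 2 (in0=0, in1=1): fault-free U0=0, U1=0, U2=1, U3=1, U4=1 → 1; observed 0. Eliminates U3 stuck-at-0.
Only U4 stuck-at-0 is consistent with every test.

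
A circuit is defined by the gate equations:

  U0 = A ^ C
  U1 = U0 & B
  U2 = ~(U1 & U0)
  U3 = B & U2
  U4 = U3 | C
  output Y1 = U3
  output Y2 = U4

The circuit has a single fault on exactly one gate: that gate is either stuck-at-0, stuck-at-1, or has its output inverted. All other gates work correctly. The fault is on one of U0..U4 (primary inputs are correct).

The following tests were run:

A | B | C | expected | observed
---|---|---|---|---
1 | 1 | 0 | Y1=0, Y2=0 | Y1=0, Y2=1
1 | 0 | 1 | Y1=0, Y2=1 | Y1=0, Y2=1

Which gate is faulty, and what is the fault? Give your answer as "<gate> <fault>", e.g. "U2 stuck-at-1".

Fault-free values for test 1 (A=1, B=1, C=0): U0=1, U1=1, U2=0, U3=0, U4=0, giving Y1=0, Y2=0. Observed Y1=0, Y2=1.
Test 1: faults giving observed Y1=0, Y2=1 are {U4 stuck-at-1, U4 inverted output}.
Test 2 (A=1, B=0, C=1): fault-free U0=0, U1=0, U2=1, U3=0, U4=1 → Y1=0, Y2=1; observed Y1=0, Y2=1. Eliminates U4 inverted output.
Only U4 stuck-at-1 is consistent with every test.

U4 stuck-at-1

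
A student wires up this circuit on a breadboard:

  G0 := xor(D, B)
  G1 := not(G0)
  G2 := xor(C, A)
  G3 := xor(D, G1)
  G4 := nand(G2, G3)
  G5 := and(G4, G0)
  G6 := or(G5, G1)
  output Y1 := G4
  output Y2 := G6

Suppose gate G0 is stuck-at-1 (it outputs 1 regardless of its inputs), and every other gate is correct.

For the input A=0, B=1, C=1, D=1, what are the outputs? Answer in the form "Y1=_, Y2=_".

Y1=0, Y2=0

Propagate with G0 forced: G0=1 [stuck-at-1], G1=0, G2=1, G3=1, G4=0, G5=0, G6=0.
So the outputs are Y1=0, Y2=0. (Without the fault they would be Y1=1, Y2=1.)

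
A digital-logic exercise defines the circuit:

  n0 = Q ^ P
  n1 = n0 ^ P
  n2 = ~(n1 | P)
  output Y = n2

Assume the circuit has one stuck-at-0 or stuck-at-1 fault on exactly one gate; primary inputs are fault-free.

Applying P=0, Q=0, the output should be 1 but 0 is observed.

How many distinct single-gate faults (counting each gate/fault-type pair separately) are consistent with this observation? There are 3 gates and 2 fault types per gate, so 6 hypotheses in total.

3

Fault-free: n0=0, n1=0, n2=1 → 1. Observed 0.
  n0 stuck-at-0: output 1 ✗
  n0 stuck-at-1: output 0 ✓
  n1 stuck-at-0: output 1 ✗
  n1 stuck-at-1: output 0 ✓
  n2 stuck-at-0: output 0 ✓
  n2 stuck-at-1: output 1 ✗
Consistent faults: {n0 stuck-at-1, n1 stuck-at-1, n2 stuck-at-0} — 3 in all.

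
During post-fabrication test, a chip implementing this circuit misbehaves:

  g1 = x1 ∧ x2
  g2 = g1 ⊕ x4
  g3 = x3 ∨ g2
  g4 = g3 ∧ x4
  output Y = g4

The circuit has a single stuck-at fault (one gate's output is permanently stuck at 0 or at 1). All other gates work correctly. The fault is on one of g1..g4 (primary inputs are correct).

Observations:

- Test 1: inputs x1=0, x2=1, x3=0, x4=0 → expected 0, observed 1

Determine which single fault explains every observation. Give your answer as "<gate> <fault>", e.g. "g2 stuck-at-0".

g4 stuck-at-1

Fault-free values for test 1 (x1=0, x2=1, x3=0, x4=0): g1=0, g2=0, g3=0, g4=0, giving Y=0. Observed 1.
Test 1: faults giving observed 1 are {g4 stuck-at-1}.
Only g4 stuck-at-1 is consistent with every test.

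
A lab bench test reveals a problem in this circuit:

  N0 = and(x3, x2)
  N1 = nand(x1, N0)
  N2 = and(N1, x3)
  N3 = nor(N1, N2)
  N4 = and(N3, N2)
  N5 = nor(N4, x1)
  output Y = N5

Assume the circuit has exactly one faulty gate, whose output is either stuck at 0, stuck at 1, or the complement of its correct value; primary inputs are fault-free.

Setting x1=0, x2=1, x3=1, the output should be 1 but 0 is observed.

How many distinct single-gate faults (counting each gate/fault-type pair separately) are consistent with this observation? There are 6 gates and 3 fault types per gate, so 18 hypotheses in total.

Fault-free: N0=1, N1=1, N2=1, N3=0, N4=0, N5=1 → 1. Observed 0.
  N0: none of the 3 fault types match ✗
  N1: none of the 3 fault types match ✗
  N2: none of the 3 fault types match ✗
  N3: stuck-at-1, inverted output ✓; others ✗
  N4: stuck-at-1, inverted output ✓; others ✗
  N5: stuck-at-0, inverted output ✓; others ✗
Consistent faults: {N3 stuck-at-1, N3 inverted output, N4 stuck-at-1, N4 inverted output, N5 stuck-at-0, N5 inverted output} — 6 in all.

6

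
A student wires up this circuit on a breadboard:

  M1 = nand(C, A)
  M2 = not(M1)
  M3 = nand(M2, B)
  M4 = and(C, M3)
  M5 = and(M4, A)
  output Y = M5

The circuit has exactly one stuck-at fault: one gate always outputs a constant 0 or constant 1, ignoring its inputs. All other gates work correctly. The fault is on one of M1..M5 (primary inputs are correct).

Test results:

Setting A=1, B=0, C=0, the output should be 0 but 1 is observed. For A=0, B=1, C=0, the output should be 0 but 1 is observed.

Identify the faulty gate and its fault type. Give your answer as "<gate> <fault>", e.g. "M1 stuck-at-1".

Fault-free values for test 1 (A=1, B=0, C=0): M1=1, M2=0, M3=1, M4=0, M5=0, giving Y=0. Observed 1.
Test 1: faults giving observed 1 are {M4 stuck-at-1, M5 stuck-at-1}.
Test 2 (A=0, B=1, C=0): fault-free M1=1, M2=0, M3=1, M4=0, M5=0 → 0; observed 1. Eliminates M4 stuck-at-1.
Only M5 stuck-at-1 is consistent with every test.

M5 stuck-at-1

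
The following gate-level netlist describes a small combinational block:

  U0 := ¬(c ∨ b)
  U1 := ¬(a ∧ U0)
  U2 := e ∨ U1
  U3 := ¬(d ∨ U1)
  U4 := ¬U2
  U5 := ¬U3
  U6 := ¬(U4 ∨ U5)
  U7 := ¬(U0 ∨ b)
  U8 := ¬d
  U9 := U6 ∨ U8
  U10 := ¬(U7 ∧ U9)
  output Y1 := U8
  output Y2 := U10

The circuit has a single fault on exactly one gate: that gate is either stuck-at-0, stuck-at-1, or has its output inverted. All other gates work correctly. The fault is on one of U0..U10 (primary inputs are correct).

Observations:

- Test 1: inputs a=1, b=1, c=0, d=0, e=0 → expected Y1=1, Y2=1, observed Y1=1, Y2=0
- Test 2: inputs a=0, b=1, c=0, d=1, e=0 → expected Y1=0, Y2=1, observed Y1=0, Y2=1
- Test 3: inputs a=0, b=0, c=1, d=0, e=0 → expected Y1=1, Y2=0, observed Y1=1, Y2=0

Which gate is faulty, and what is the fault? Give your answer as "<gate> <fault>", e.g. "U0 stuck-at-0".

U7 stuck-at-1

Fault-free values for test 1 (a=1, b=1, c=0, d=0, e=0): U0=0, U1=1, U2=1, U3=0, U4=0, U5=1, U6=0, U7=0, U8=1, U9=1, U10=1, giving Y1=1, Y2=1. Observed Y1=1, Y2=0.
Test 1: faults giving observed Y1=1, Y2=0 are {U7 stuck-at-1, U7 inverted output, U10 stuck-at-0, U10 inverted output}.
Test 2 (a=0, b=1, c=0, d=1, e=0): fault-free U0=0, U1=1, U2=1, U3=0, U4=0, U5=1, U6=0, U7=0, U8=0, U9=0, U10=1 → Y1=0, Y2=1; observed Y1=0, Y2=1. Eliminates U10 stuck-at-0, U10 inverted output.
Test 3 (a=0, b=0, c=1, d=0, e=0): fault-free U0=0, U1=1, U2=1, U3=0, U4=0, U5=1, U6=0, U7=1, U8=1, U9=1, U10=0 → Y1=1, Y2=0; observed Y1=1, Y2=0. Eliminates U7 inverted output.
Only U7 stuck-at-1 is consistent with every test.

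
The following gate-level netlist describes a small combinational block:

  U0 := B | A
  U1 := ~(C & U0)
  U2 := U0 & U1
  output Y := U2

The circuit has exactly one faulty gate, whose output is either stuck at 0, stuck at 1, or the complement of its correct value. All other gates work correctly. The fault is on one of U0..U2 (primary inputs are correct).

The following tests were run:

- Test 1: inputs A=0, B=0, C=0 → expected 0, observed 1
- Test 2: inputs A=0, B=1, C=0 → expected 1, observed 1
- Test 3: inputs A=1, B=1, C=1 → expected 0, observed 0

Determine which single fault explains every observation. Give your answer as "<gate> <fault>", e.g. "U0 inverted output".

Fault-free values for test 1 (A=0, B=0, C=0): U0=0, U1=1, U2=0, giving Y=0. Observed 1.
Test 1: faults giving observed 1 are {U0 stuck-at-1, U0 inverted output, U2 stuck-at-1, U2 inverted output}.
Test 2 (A=0, B=1, C=0): fault-free U0=1, U1=1, U2=1 → 1; observed 1. Eliminates U0 inverted output, U2 inverted output.
Test 3 (A=1, B=1, C=1): fault-free U0=1, U1=0, U2=0 → 0; observed 0. Eliminates U2 stuck-at-1.
Only U0 stuck-at-1 is consistent with every test.

U0 stuck-at-1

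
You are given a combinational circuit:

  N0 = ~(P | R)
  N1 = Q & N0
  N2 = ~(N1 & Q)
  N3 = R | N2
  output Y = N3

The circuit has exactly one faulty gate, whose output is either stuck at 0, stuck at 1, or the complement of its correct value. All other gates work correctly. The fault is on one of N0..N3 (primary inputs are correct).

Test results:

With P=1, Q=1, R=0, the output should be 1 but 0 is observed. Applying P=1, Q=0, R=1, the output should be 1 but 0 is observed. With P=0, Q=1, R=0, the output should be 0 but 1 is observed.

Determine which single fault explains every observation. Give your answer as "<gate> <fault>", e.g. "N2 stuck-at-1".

N3 inverted output

Fault-free values for test 1 (P=1, Q=1, R=0): N0=0, N1=0, N2=1, N3=1, giving Y=1. Observed 0.
Test 1: faults giving observed 0 are {N0 stuck-at-1, N0 inverted output, N1 stuck-at-1, N1 inverted output, N2 stuck-at-0, N2 inverted output, N3 stuck-at-0, N3 inverted output}.
Test 2 (P=1, Q=0, R=1): fault-free N0=0, N1=0, N2=1, N3=1 → 1; observed 0. Eliminates N0 stuck-at-1, N0 inverted output, N1 stuck-at-1, N1 inverted output, N2 stuck-at-0, N2 inverted output.
Test 3 (P=0, Q=1, R=0): fault-free N0=1, N1=1, N2=0, N3=0 → 0; observed 1. Eliminates N3 stuck-at-0.
Only N3 inverted output is consistent with every test.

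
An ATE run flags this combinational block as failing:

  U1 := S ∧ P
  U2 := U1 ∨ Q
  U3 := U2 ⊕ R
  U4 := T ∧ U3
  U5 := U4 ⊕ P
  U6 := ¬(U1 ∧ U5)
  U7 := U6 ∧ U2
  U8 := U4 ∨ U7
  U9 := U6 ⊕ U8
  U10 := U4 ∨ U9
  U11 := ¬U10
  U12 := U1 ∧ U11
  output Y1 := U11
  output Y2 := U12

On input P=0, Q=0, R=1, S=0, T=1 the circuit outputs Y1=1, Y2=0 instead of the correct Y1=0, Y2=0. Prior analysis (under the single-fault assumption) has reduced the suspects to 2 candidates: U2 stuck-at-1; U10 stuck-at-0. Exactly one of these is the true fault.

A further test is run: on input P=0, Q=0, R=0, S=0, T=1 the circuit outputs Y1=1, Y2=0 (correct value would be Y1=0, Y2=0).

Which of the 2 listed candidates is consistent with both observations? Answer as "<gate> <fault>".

U10 stuck-at-0

Evaluate each candidate on input P=0, Q=0, R=0, S=0, T=1:
  U2 stuck-at-1: U1=0, U2=1 [stuck-at-1], U3=1, U4=1, U5=1, U6=1, U7=1, U8=1, U9=0, U10=1, U11=0, U12=0 → Y1=0, Y2=0 — eliminated
  U10 stuck-at-0: U1=0, U2=0, U3=0, U4=0, U5=0, U6=1, U7=0, U8=0, U9=1, U10=0 [stuck-at-0], U11=1, U12=0 → Y1=1, Y2=0 — matches
Only U10 stuck-at-0 reproduces the observed Y1=1, Y2=0.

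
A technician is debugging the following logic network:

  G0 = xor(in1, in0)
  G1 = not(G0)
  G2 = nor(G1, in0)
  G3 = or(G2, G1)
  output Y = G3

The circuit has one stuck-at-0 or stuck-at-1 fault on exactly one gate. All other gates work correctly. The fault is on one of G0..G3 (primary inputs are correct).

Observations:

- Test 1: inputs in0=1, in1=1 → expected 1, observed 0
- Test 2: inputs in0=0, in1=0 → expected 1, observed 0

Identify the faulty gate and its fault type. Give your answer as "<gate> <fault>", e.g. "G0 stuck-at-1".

G3 stuck-at-0

Fault-free values for test 1 (in0=1, in1=1): G0=0, G1=1, G2=0, G3=1, giving Y=1. Observed 0.
Test 1: faults giving observed 0 are {G0 stuck-at-1, G1 stuck-at-0, G3 stuck-at-0}.
Test 2 (in0=0, in1=0): fault-free G0=0, G1=1, G2=0, G3=1 → 1; observed 0. Eliminates G0 stuck-at-1, G1 stuck-at-0.
Only G3 stuck-at-0 is consistent with every test.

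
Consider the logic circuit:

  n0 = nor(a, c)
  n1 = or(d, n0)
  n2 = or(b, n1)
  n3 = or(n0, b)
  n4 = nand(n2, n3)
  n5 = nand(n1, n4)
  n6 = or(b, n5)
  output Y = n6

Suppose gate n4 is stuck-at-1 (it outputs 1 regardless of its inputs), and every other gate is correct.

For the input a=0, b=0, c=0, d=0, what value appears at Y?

Propagate with n4 forced: n0=1, n1=1, n2=1, n3=1, n4=1 [stuck-at-1], n5=0, n6=0.
So Y = 0. (Without the fault it would be 1.)

0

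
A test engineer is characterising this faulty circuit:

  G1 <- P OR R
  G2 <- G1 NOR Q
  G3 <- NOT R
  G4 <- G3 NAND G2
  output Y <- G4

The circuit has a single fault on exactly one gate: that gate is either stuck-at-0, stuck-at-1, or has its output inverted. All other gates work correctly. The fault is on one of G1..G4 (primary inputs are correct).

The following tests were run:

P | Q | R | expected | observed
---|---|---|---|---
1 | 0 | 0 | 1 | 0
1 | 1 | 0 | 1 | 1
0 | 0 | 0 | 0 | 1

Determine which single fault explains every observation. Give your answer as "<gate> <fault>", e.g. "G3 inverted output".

G1 inverted output

Fault-free values for test 1 (P=1, Q=0, R=0): G1=1, G2=0, G3=1, G4=1, giving Y=1. Observed 0.
Test 1: faults giving observed 0 are {G1 stuck-at-0, G1 inverted output, G2 stuck-at-1, G2 inverted output, G4 stuck-at-0, G4 inverted output}.
Test 2 (P=1, Q=1, R=0): fault-free G1=1, G2=0, G3=1, G4=1 → 1; observed 1. Eliminates G2 stuck-at-1, G2 inverted output, G4 stuck-at-0, G4 inverted output.
Test 3 (P=0, Q=0, R=0): fault-free G1=0, G2=1, G3=1, G4=0 → 0; observed 1. Eliminates G1 stuck-at-0.
Only G1 inverted output is consistent with every test.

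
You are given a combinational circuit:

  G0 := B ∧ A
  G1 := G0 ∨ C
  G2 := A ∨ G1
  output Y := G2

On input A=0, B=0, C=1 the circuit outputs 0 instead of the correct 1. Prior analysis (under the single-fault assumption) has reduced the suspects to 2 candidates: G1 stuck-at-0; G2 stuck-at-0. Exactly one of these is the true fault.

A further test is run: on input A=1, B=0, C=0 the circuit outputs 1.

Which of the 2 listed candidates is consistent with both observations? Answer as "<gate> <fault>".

G1 stuck-at-0

Evaluate each candidate on input A=1, B=0, C=0:
  G1 stuck-at-0: G0=0, G1=0 [stuck-at-0], G2=1 → 1 — matches
  G2 stuck-at-0: G0=0, G1=0, G2=0 [stuck-at-0] → 0 — eliminated
Only G1 stuck-at-0 reproduces the observed 1.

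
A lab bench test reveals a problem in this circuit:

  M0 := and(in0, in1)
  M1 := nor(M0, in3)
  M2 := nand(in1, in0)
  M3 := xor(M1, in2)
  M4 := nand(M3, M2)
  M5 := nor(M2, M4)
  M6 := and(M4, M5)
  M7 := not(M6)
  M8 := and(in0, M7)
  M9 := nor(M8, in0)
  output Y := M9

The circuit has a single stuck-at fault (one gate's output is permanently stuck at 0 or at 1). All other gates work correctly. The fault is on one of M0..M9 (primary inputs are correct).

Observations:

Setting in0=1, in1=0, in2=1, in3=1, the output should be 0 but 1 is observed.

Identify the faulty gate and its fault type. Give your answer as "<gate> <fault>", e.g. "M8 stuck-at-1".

M9 stuck-at-1

Fault-free values for test 1 (in0=1, in1=0, in2=1, in3=1): M0=0, M1=0, M2=1, M3=1, M4=0, M5=0, M6=0, M7=1, M8=1, M9=0, giving Y=0. Observed 1.
Test 1: faults giving observed 1 are {M9 stuck-at-1}.
Only M9 stuck-at-1 is consistent with every test.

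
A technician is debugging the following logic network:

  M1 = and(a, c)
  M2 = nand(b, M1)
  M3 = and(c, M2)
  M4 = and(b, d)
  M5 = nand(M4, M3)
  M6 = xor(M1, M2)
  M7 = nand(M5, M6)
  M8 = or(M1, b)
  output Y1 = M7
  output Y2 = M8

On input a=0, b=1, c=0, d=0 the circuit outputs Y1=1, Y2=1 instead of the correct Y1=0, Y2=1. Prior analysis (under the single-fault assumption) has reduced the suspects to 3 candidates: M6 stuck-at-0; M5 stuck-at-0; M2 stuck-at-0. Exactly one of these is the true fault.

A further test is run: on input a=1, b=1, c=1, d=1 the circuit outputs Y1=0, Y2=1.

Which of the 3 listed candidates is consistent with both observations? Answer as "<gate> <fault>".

Evaluate each candidate on input a=1, b=1, c=1, d=1:
  M6 stuck-at-0: M1=1, M2=0, M3=0, M4=1, M5=1, M6=0 [stuck-at-0], M7=1, M8=1 → Y1=1, Y2=1 — eliminated
  M5 stuck-at-0: M1=1, M2=0, M3=0, M4=1, M5=0 [stuck-at-0], M6=1, M7=1, M8=1 → Y1=1, Y2=1 — eliminated
  M2 stuck-at-0: M1=1, M2=0 [stuck-at-0], M3=0, M4=1, M5=1, M6=1, M7=0, M8=1 → Y1=0, Y2=1 — matches
Only M2 stuck-at-0 reproduces the observed Y1=0, Y2=1.

M2 stuck-at-0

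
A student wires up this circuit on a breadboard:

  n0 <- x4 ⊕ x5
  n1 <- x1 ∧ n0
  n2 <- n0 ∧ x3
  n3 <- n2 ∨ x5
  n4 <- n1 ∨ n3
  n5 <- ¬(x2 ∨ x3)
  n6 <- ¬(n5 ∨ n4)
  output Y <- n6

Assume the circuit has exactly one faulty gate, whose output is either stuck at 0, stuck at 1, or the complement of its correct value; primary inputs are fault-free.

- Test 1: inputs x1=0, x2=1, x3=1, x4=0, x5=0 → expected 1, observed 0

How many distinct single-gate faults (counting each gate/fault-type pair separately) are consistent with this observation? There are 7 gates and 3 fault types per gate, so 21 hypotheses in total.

14

Fault-free: n0=0, n1=0, n2=0, n3=0, n4=0, n5=0, n6=1 → 1. Observed 0.
  n0: stuck-at-1, inverted output ✓; others ✗
  n1: stuck-at-1, inverted output ✓; others ✗
  n2: stuck-at-1, inverted output ✓; others ✗
  n3: stuck-at-1, inverted output ✓; others ✗
  n4: stuck-at-1, inverted output ✓; others ✗
  n5: stuck-at-1, inverted output ✓; others ✗
  n6: stuck-at-0, inverted output ✓; others ✗
Consistent faults: {n0 stuck-at-1, n0 inverted output, n1 stuck-at-1, n1 inverted output, n2 stuck-at-1, n2 inverted output, n3 stuck-at-1, n3 inverted output, n4 stuck-at-1, n4 inverted output, n5 stuck-at-1, n5 inverted output, n6 stuck-at-0, n6 inverted output} — 14 in all.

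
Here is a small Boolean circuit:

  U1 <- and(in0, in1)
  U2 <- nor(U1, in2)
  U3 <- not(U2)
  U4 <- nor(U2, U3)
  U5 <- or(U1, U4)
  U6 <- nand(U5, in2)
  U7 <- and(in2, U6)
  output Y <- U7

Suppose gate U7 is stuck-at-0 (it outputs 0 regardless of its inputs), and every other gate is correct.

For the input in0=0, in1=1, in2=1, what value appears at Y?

0

Propagate with U7 forced: U1=0, U2=0, U3=1, U4=0, U5=0, U6=1, U7=0 [stuck-at-0].
So Y = 0. (Without the fault it would be 1.)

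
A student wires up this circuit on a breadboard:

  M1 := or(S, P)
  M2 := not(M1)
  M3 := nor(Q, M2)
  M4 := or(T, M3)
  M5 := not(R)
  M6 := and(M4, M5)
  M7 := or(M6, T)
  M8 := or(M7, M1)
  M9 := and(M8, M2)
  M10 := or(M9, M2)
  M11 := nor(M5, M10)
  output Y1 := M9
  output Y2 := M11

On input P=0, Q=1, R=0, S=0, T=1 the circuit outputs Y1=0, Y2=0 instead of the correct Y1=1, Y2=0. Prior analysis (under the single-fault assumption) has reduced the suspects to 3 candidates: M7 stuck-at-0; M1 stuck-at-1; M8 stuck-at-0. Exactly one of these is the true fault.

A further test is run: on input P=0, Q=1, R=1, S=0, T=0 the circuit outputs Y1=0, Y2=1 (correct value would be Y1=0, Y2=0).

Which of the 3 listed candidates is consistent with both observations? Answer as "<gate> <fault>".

Evaluate each candidate on input P=0, Q=1, R=1, S=0, T=0:
  M7 stuck-at-0: M1=0, M2=1, M3=0, M4=0, M5=0, M6=0, M7=0 [stuck-at-0], M8=0, M9=0, M10=1, M11=0 → Y1=0, Y2=0 — eliminated
  M1 stuck-at-1: M1=1 [stuck-at-1], M2=0, M3=0, M4=0, M5=0, M6=0, M7=0, M8=1, M9=0, M10=0, M11=1 → Y1=0, Y2=1 — matches
  M8 stuck-at-0: M1=0, M2=1, M3=0, M4=0, M5=0, M6=0, M7=0, M8=0 [stuck-at-0], M9=0, M10=1, M11=0 → Y1=0, Y2=0 — eliminated
Only M1 stuck-at-1 reproduces the observed Y1=0, Y2=1.

M1 stuck-at-1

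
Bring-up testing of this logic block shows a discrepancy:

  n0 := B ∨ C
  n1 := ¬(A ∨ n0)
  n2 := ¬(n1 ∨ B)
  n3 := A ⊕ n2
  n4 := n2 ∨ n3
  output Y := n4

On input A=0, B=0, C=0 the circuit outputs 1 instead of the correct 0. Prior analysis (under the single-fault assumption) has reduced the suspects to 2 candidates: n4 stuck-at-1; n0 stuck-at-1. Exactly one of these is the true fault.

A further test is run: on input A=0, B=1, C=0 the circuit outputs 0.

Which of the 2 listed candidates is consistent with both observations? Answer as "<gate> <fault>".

Evaluate each candidate on input A=0, B=1, C=0:
  n4 stuck-at-1: n0=1, n1=0, n2=0, n3=0, n4=1 [stuck-at-1] → 1 — eliminated
  n0 stuck-at-1: n0=1 [stuck-at-1], n1=0, n2=0, n3=0, n4=0 → 0 — matches
Only n0 stuck-at-1 reproduces the observed 0.

n0 stuck-at-1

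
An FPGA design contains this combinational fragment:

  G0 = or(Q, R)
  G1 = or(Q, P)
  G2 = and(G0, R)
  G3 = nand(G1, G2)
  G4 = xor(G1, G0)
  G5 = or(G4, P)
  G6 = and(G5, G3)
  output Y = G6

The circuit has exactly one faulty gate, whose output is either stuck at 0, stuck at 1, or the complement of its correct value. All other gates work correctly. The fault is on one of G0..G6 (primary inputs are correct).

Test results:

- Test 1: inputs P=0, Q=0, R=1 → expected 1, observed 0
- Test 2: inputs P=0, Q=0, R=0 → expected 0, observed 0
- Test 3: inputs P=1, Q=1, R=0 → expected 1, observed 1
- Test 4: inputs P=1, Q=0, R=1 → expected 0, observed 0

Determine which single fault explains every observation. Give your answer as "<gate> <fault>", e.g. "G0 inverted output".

G4 stuck-at-0

Fault-free values for test 1 (P=0, Q=0, R=1): G0=1, G1=0, G2=1, G3=1, G4=1, G5=1, G6=1, giving Y=1. Observed 0.
Test 1: faults giving observed 0 are {G0 stuck-at-0, G0 inverted output, G1 stuck-at-1, G1 inverted output, G3 stuck-at-0, G3 inverted output, G4 stuck-at-0, G4 inverted output, G5 stuck-at-0, G5 inverted output, G6 stuck-at-0, G6 inverted output}.
Test 2 (P=0, Q=0, R=0): fault-free G0=0, G1=0, G2=0, G3=1, G4=0, G5=0, G6=0 → 0; observed 0. Eliminates G0 inverted output, G1 stuck-at-1, G1 inverted output, G4 inverted output, G5 inverted output, G6 inverted output.
Test 3 (P=1, Q=1, R=0): fault-free G0=1, G1=1, G2=0, G3=1, G4=0, G5=1, G6=1 → 1; observed 1. Eliminates G3 stuck-at-0, G3 inverted output, G5 stuck-at-0, G6 stuck-at-0.
Test 4 (P=1, Q=0, R=1): fault-free G0=1, G1=1, G2=1, G3=0, G4=0, G5=1, G6=0 → 0; observed 0. Eliminates G0 stuck-at-0.
Only G4 stuck-at-0 is consistent with every test.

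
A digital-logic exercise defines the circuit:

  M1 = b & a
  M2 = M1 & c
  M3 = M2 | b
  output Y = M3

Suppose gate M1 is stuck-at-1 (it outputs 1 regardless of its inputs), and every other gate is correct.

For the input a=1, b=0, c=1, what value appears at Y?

1

Propagate with M1 forced: M1=1 [stuck-at-1], M2=1, M3=1.
So Y = 1. (Without the fault it would be 0.)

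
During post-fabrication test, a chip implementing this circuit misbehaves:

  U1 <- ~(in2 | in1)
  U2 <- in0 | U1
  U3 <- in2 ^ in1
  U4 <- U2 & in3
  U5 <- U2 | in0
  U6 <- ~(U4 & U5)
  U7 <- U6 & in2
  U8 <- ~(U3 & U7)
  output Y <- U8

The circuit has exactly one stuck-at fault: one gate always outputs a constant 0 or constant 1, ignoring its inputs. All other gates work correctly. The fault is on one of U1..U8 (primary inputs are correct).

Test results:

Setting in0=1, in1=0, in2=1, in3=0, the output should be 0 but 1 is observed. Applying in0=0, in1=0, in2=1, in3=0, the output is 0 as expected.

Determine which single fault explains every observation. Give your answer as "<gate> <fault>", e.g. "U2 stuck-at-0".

Fault-free values for test 1 (in0=1, in1=0, in2=1, in3=0): U1=0, U2=1, U3=1, U4=0, U5=1, U6=1, U7=1, U8=0, giving Y=0. Observed 1.
Test 1: faults giving observed 1 are {U3 stuck-at-0, U4 stuck-at-1, U6 stuck-at-0, U7 stuck-at-0, U8 stuck-at-1}.
Test 2 (in0=0, in1=0, in2=1, in3=0): fault-free U1=0, U2=0, U3=1, U4=0, U5=0, U6=1, U7=1, U8=0 → 0; observed 0. Eliminates U3 stuck-at-0, U6 stuck-at-0, U7 stuck-at-0, U8 stuck-at-1.
Only U4 stuck-at-1 is consistent with every test.

U4 stuck-at-1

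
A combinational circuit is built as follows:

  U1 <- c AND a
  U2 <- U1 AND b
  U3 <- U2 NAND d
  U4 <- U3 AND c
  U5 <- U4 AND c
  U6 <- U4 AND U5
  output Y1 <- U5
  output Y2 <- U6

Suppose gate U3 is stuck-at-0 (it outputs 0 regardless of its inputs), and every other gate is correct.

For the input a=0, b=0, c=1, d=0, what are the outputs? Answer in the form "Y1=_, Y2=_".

Y1=0, Y2=0

Propagate with U3 forced: U1=0, U2=0, U3=0 [stuck-at-0], U4=0, U5=0, U6=0.
So the outputs are Y1=0, Y2=0. (Without the fault they would be Y1=1, Y2=1.)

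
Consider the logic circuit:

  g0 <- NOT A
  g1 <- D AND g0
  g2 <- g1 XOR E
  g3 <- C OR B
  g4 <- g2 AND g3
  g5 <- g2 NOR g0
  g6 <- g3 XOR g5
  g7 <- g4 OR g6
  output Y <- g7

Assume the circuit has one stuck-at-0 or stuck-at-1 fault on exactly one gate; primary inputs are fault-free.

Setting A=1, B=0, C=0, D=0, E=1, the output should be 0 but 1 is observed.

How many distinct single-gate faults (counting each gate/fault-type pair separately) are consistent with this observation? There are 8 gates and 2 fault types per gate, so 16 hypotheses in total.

Fault-free: g0=0, g1=0, g2=1, g3=0, g4=0, g5=0, g6=0, g7=0 → 0. Observed 1.
  g0: none of the 2 fault types match ✗
  g1: stuck-at-1 ✓; others ✗
  g2: stuck-at-0 ✓; others ✗
  g3: stuck-at-1 ✓; others ✗
  g4: stuck-at-1 ✓; others ✗
  g5: stuck-at-1 ✓; others ✗
  g6: stuck-at-1 ✓; others ✗
  g7: stuck-at-1 ✓; others ✗
Consistent faults: {g1 stuck-at-1, g2 stuck-at-0, g3 stuck-at-1, g4 stuck-at-1, g5 stuck-at-1, g6 stuck-at-1, g7 stuck-at-1} — 7 in all.

7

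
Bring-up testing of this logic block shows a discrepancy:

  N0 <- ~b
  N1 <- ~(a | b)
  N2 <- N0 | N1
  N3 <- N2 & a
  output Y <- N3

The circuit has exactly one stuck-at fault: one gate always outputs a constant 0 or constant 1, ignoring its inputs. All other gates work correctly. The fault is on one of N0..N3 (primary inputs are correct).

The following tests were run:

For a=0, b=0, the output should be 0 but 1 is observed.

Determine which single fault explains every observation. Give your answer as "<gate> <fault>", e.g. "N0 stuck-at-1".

N3 stuck-at-1

Fault-free values for test 1 (a=0, b=0): N0=1, N1=1, N2=1, N3=0, giving Y=0. Observed 1.
Test 1: faults giving observed 1 are {N3 stuck-at-1}.
Only N3 stuck-at-1 is consistent with every test.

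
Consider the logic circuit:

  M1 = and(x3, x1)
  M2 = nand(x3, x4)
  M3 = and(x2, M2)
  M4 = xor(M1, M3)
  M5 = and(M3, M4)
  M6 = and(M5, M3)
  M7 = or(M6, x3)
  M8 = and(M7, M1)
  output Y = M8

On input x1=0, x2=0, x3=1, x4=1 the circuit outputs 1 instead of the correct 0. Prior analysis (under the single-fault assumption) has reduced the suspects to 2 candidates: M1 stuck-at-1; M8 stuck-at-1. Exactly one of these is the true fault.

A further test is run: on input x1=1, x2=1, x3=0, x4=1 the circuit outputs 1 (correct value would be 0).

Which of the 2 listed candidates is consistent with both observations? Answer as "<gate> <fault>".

Evaluate each candidate on input x1=1, x2=1, x3=0, x4=1:
  M1 stuck-at-1: M1=1 [stuck-at-1], M2=1, M3=1, M4=0, M5=0, M6=0, M7=0, M8=0 → 0 — eliminated
  M8 stuck-at-1: M1=0, M2=1, M3=1, M4=1, M5=1, M6=1, M7=1, M8=1 [stuck-at-1] → 1 — matches
Only M8 stuck-at-1 reproduces the observed 1.

M8 stuck-at-1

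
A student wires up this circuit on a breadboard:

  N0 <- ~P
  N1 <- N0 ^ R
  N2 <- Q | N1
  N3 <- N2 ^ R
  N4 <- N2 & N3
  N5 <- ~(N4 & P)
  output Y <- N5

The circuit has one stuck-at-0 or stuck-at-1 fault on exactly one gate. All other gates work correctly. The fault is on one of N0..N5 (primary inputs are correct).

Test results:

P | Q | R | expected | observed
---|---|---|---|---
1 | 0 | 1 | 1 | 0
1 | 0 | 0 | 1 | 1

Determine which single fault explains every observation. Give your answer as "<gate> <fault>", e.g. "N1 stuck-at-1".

N3 stuck-at-1

Fault-free values for test 1 (P=1, Q=0, R=1): N0=0, N1=1, N2=1, N3=0, N4=0, N5=1, giving Y=1. Observed 0.
Test 1: faults giving observed 0 are {N3 stuck-at-1, N4 stuck-at-1, N5 stuck-at-0}.
Test 2 (P=1, Q=0, R=0): fault-free N0=0, N1=0, N2=0, N3=0, N4=0, N5=1 → 1; observed 1. Eliminates N4 stuck-at-1, N5 stuck-at-0.
Only N3 stuck-at-1 is consistent with every test.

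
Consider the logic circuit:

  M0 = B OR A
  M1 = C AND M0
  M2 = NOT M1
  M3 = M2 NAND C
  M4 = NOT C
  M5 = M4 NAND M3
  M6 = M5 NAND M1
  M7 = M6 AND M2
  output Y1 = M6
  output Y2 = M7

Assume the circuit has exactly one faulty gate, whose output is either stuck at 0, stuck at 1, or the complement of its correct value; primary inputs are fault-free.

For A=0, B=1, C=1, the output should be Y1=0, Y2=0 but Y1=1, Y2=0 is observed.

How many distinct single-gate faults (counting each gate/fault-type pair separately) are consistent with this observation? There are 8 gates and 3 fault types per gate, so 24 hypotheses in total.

Fault-free: M0=1, M1=1, M2=0, M3=1, M4=0, M5=1, M6=0, M7=0 → Y1=0, Y2=0. Observed Y1=1, Y2=0.
  M0: none of the 3 fault types match ✗
  M1: none of the 3 fault types match ✗
  M2: none of the 3 fault types match ✗
  M3: none of the 3 fault types match ✗
  M4: stuck-at-1, inverted output ✓; others ✗
  M5: stuck-at-0, inverted output ✓; others ✗
  M6: stuck-at-1, inverted output ✓; others ✗
  M7: none of the 3 fault types match ✗
Consistent faults: {M4 stuck-at-1, M4 inverted output, M5 stuck-at-0, M5 inverted output, M6 stuck-at-1, M6 inverted output} — 6 in all.

6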